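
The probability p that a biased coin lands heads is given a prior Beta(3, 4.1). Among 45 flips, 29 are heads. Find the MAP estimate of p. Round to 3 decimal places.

p̂_MAP = 0.619

Prior: Beta(3, 4.1).
Data: 29 successes in 45 trials. The binomial likelihood contributes p^29(1−p)^16, so the posterior is Beta(3+29, 4.1+16) = Beta(32, 20.1).
For Beta(a, b) with a, b > 1 the mode is (a−1)/(a+b−2) = 31/50.1 ≈ 0.619.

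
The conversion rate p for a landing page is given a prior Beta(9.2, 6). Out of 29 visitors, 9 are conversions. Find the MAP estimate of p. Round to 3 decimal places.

p̂_MAP = 0.408

Prior: Beta(9.2, 6).
Data: 9 successes in 29 trials. The binomial likelihood contributes p^9(1−p)^20, so the posterior is Beta(9.2+9, 6+20) = Beta(18.2, 26).
For Beta(a, b) with a, b > 1 the mode is (a−1)/(a+b−2) = 17.2/42.2 ≈ 0.408.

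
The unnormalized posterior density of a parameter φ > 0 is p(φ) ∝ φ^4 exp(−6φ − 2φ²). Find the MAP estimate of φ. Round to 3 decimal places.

ℓ'(φ) = 4/φ − 6 − 4φ. Setting this to zero and multiplying by φ: 4φ² + 6φ − 4 = 0.
φ = (−6 + √(6² + 4·4·4)) / (2·4) = (−6 + √100) / 8 = (−6 + 10)/8 = 1/2.
ℓ''(φ) = −4/φ² − 4 < 0, confirming a maximum.

φ̂_MAP = 0.500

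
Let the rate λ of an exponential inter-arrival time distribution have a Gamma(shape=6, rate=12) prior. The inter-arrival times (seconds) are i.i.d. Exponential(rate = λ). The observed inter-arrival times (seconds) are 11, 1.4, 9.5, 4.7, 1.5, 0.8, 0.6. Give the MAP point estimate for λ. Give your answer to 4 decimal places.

λ̂_MAP = 0.2892

The Exponential(rate=λ) likelihood is ∝ λ^n e^(−λΣtᵢ). Here n = 7 and Σtᵢ = 11 + 1.4 + 9.5 + 4.7 + 1.5 + 0.8 + 0.6 = 29.5.
Posterior ∝ λ^5e^(−12λ) · λ^7e^(−29.5λ) = λ^12e^(−41.5λ), i.e. Gamma(13, 41.5).
Mode = (a−1)/b = 12/41.5 ≈ 0.2892.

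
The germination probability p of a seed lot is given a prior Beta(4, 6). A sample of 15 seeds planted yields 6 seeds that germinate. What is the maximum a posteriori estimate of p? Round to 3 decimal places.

Prior: Beta(4, 6).
Data: 6 successes in 15 trials. The binomial likelihood contributes p^6(1−p)^9, so the posterior is Beta(4+6, 6+9) = Beta(10, 15).
For Beta(a, b) with a, b > 1 the mode is (a−1)/(a+b−2) = 9/23 ≈ 0.391.

p̂_MAP = 0.391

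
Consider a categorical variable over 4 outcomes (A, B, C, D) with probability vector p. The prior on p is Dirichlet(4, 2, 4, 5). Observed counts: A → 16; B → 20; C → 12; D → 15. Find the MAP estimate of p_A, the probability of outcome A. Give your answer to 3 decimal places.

MAP estimate of p_A = 0.257

The posterior is Dirichlet(αᵢ + nᵢ) = Dirichlet(20, 22, 16, 20).
For a Dirichlet(a₁,…,a_K) with all aᵢ > 1, the mode has j-th component (aⱼ − 1)/(Σaᵢ − K).
Here Σaᵢ = 78 and K = 4, so p_A = (20 − 1)/(78 − 4) = 19/74 ≈ 0.257.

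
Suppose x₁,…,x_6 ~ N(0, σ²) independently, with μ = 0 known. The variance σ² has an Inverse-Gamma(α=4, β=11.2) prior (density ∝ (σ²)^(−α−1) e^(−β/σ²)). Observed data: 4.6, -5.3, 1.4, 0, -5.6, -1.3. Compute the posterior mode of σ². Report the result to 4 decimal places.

σ̂²_MAP = 6.6663

Sum of squared deviations about the known mean: SS = (4.6−0)² + (-5.3−0)² + (1.4−0)² + (0−0)² + (-5.6−0)² + (-1.3−0)² = 84.26.
The Normal likelihood contributes (σ²)^(−n/2) exp(−SS/(2σ²)), so the posterior is Inverse-Gamma(α + n/2, β + SS/2) = Inverse-Gamma(7, 53.33).
The mode of Inverse-Gamma(a, b) is b/(a+1) = 53.33/8 ≈ 6.6663.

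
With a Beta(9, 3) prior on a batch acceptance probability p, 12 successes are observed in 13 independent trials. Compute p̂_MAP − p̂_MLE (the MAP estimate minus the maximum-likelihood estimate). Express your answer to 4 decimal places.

MAP − MLE = -0.0535

Posterior is Beta(21, 4); MAP = (21−1)/(25−2) = 20/23 ≈ 0.86957.
MLE ignores the prior: p̂_MLE = k/n = 12/13 ≈ 0.92308.
Difference = 20/23 − 12/13 = -16/299 ≈ -0.0535.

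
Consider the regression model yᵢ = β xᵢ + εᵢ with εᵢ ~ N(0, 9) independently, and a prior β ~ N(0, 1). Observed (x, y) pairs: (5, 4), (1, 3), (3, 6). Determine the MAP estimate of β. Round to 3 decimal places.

β̂_MAP = 0.932

log p(β | y) = −Σ(yᵢ − βxᵢ)²/(2·9) − β²/(2·1) + const.
Setting the derivative to zero: Σxᵢ(yᵢ − βxᵢ)/9 − β/1 = 0, so β = Σxᵢyᵢ / (Σxᵢ² + σ²/τ²).
Σxᵢyᵢ = 5·4 + 1·3 + 3·6 = 41; Σxᵢ² = 35; σ²/τ² = 9.
β̂_MAP = 41 / (35 + 9) = 41/44 ≈ 0.932.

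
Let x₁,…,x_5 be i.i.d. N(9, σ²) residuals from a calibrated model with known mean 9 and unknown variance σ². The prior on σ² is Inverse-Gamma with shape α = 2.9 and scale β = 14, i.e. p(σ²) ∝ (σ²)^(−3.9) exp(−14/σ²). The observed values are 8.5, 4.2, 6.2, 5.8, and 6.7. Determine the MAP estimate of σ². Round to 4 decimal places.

Sum of squared deviations about the known mean: SS = (8.5−9)² + (4.2−9)² + (6.2−9)² + (5.8−9)² + (6.7−9)² = 46.66.
The Normal likelihood contributes (σ²)^(−n/2) exp(−SS/(2σ²)), so the posterior is Inverse-Gamma(α + n/2, β + SS/2) = Inverse-Gamma(5.4, 37.33).
The mode of Inverse-Gamma(a, b) is b/(a+1) = 37.33/6.4 ≈ 5.8328.

σ̂²_MAP = 5.8328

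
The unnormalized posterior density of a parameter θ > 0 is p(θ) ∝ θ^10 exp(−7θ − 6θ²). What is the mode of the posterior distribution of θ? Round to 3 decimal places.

ℓ'(θ) = 10/θ − 7 − 12θ. Setting this to zero and multiplying by θ: 12θ² + 7θ − 10 = 0.
θ = (−7 + √(7² + 4·12·10)) / (2·12) = (−7 + √529) / 24 = (−7 + 23)/24 = 2/3.
ℓ''(θ) = −10/θ² − 12 < 0, confirming a maximum.

θ̂_MAP = 0.667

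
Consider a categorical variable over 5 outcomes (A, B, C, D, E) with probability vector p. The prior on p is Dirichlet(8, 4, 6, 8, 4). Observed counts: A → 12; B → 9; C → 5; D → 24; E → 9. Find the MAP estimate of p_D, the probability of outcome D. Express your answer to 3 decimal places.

MAP estimate of p_D = 0.369

The posterior is Dirichlet(αᵢ + nᵢ) = Dirichlet(20, 13, 11, 32, 13).
For a Dirichlet(a₁,…,a_K) with all aᵢ > 1, the mode has j-th component (aⱼ − 1)/(Σaᵢ − K).
Here Σaᵢ = 89 and K = 5, so p_D = (32 − 1)/(89 − 5) = 31/84 ≈ 0.369.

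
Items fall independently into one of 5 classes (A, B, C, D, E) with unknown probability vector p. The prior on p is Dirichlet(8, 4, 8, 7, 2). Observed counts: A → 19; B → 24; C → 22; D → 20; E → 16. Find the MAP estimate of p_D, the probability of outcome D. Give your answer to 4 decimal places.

MAP estimate of p_D = 0.2080

The posterior is Dirichlet(αᵢ + nᵢ) = Dirichlet(27, 28, 30, 27, 18).
For a Dirichlet(a₁,…,a_K) with all aᵢ > 1, the mode has j-th component (aⱼ − 1)/(Σaᵢ − K).
Here Σaᵢ = 130 and K = 5, so p_D = (27 − 1)/(130 − 5) = 26/125 ≈ 0.2080.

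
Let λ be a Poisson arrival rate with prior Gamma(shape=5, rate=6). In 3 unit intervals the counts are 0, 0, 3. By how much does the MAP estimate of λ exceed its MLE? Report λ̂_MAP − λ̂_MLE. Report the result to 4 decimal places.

Σxᵢ = 3. Posterior is Gamma(8, 9); MAP = (8−1)/9 = 7/9 ≈ 0.77778.
MLE = x̄ = 3/3 ≈ 1.00000.
Difference = 7/9 − 3/3 = -2/9 ≈ -0.2222.

MAP − MLE = -0.2222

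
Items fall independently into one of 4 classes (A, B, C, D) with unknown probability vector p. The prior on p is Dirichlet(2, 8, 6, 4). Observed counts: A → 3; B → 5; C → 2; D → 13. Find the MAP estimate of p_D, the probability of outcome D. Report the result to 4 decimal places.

The posterior is Dirichlet(αᵢ + nᵢ) = Dirichlet(5, 13, 8, 17).
For a Dirichlet(a₁,…,a_K) with all aᵢ > 1, the mode has j-th component (aⱼ − 1)/(Σaᵢ − K).
Here Σaᵢ = 43 and K = 4, so p_D = (17 − 1)/(43 − 4) = 16/39 ≈ 0.4103.

MAP estimate of p_D = 0.4103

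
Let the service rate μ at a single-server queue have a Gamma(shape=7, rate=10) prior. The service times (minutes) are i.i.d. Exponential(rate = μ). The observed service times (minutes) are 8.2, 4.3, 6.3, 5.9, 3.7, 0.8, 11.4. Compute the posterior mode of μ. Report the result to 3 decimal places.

The Exponential(rate=μ) likelihood is ∝ μ^n e^(−μΣtᵢ). Here n = 7 and Σtᵢ = 8.2 + 4.3 + 6.3 + 5.9 + 3.7 + 0.8 + 11.4 = 40.6.
Posterior ∝ μ^6e^(−10μ) · μ^7e^(−40.6μ) = μ^13e^(−50.6μ), i.e. Gamma(14, 50.6).
Mode = (a−1)/b = 13/50.6 ≈ 0.257.

μ̂_MAP = 0.257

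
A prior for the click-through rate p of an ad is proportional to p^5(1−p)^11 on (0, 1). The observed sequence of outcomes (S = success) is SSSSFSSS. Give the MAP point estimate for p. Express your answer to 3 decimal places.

The prior density ∝ p^5(1−p)^11 is the kernel of Beta(6, 12).
Data: 7 successes in 8 trials (from the sequence). The binomial likelihood contributes p^7(1−p)^1, so the posterior is Beta(6+7, 12+1) = Beta(13, 13).
For Beta(a, b) with a, b > 1 the mode is (a−1)/(a+b−2) = 12/24 ≈ 0.500.

p̂_MAP = 0.500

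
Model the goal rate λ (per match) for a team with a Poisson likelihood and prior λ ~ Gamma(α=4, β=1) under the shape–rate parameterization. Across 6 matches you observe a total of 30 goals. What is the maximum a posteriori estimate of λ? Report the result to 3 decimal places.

Σxᵢ = 30, n = 6.
Posterior ∝ λ^3e^(−1λ) · λ^30e^(−6λ) = λ^33e^(−7λ), i.e. Gamma(shape=34, rate=7).
The mode of a Gamma(a, b) with a ≥ 1 (shape–rate) is (a−1)/b = 33/7 ≈ 4.714.

λ̂_MAP = 4.714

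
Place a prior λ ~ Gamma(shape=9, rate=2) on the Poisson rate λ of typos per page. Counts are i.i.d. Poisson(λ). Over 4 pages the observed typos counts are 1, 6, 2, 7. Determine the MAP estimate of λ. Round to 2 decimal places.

λ̂_MAP = 4.00

Σxᵢ = 1+6+2+7 = 16, with n = 4.
Posterior ∝ λ^8e^(−2λ) · λ^16e^(−4λ) = λ^24e^(−6λ), i.e. Gamma(shape=25, rate=6).
The mode of a Gamma(a, b) with a ≥ 1 (shape–rate) is (a−1)/b = 24/6 ≈ 4.00.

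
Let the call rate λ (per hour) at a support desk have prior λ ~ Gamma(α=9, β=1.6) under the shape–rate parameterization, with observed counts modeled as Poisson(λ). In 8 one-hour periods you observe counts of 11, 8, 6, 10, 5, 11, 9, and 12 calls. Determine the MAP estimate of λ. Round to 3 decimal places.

Σxᵢ = 11+8+6+10+5+11+9+12 = 72, with n = 8.
Posterior ∝ λ^8e^(−1.6λ) · λ^72e^(−8λ) = λ^80e^(−9.6λ), i.e. Gamma(shape=81, rate=9.6).
The mode of a Gamma(a, b) with a ≥ 1 (shape–rate) is (a−1)/b = 80/9.6 ≈ 8.333.

λ̂_MAP = 8.333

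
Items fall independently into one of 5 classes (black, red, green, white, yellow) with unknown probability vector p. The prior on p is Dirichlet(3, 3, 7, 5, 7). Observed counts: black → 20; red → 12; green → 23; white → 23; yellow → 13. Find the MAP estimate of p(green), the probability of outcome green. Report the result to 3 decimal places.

The posterior is Dirichlet(αᵢ + nᵢ) = Dirichlet(23, 15, 30, 28, 20).
For a Dirichlet(a₁,…,a_K) with all aᵢ > 1, the mode has j-th component (aⱼ − 1)/(Σaᵢ − K).
Here Σaᵢ = 116 and K = 5, so p(green) = (30 − 1)/(116 − 5) = 29/111 ≈ 0.261.

MAP estimate of p(green) = 0.261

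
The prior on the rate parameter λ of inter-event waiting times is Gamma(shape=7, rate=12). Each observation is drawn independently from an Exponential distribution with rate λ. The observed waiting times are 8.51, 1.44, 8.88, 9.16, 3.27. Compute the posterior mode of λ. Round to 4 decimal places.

The Exponential(rate=λ) likelihood is ∝ λ^n e^(−λΣtᵢ). Here n = 5 and Σtᵢ = 8.51 + 1.44 + 8.88 + 9.16 + 3.27 = 31.26.
Posterior ∝ λ^6e^(−12λ) · λ^5e^(−31.26λ) = λ^11e^(−43.26λ), i.e. Gamma(12, 43.26).
Mode = (a−1)/b = 11/43.26 ≈ 0.2543.

λ̂_MAP = 0.2543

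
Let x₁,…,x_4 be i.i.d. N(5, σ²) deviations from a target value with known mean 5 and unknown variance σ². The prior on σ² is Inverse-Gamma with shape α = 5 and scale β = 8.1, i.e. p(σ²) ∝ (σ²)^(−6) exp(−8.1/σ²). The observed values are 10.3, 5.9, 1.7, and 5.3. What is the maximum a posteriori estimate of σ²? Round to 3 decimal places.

σ̂²_MAP = 3.505

Sum of squared deviations about the known mean: SS = (10.3−5)² + (5.9−5)² + (1.7−5)² + (5.3−5)² = 39.88.
The Normal likelihood contributes (σ²)^(−n/2) exp(−SS/(2σ²)), so the posterior is Inverse-Gamma(α + n/2, β + SS/2) = Inverse-Gamma(7, 28.04).
The mode of Inverse-Gamma(a, b) is b/(a+1) = 28.04/8 ≈ 3.505.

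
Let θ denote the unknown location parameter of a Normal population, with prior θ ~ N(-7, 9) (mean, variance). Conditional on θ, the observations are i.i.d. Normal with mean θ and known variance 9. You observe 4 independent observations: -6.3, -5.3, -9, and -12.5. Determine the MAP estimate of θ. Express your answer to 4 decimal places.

θ̂_MAP = -8.0200

n = 4; x̄ = ((-6.3) + (-5.3) + (-9) + (-12.5))/4 = -33.1/4 = -8.275.
For a Normal prior and Normal likelihood with known variance, the posterior is Normal; its mode equals its mean, the precision-weighted average.
Prior precision 1/σ₀² = 1/9; data precision n/σ² = 4/9.
θ̂ = ((1/9)·(-7) + (4/9)·(-8.275)) / (1/9 + 4/9) = (-401/90)/(5/9) = -8.0200.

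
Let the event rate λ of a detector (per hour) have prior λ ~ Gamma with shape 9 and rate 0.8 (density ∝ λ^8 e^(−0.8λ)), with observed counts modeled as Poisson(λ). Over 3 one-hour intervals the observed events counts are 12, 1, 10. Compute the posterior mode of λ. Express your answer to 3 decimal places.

λ̂_MAP = 8.158

Σxᵢ = 12+1+10 = 23, with n = 3.
Posterior ∝ λ^8e^(−0.8λ) · λ^23e^(−3λ) = λ^31e^(−3.8λ), i.e. Gamma(shape=32, rate=3.8).
The mode of a Gamma(a, b) with a ≥ 1 (shape–rate) is (a−1)/b = 31/3.8 ≈ 8.158.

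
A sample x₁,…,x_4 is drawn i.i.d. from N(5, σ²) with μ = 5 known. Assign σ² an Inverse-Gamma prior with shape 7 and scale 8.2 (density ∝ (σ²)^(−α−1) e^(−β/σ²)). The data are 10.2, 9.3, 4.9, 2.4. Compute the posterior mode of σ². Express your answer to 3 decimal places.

Sum of squared deviations about the known mean: SS = (10.2−5)² + (9.3−5)² + (4.9−5)² + (2.4−5)² = 52.3.
The Normal likelihood contributes (σ²)^(−n/2) exp(−SS/(2σ²)), so the posterior is Inverse-Gamma(α + n/2, β + SS/2) = Inverse-Gamma(9, 34.35).
The mode of Inverse-Gamma(a, b) is b/(a+1) = 34.35/10 ≈ 3.435.

σ̂²_MAP = 3.435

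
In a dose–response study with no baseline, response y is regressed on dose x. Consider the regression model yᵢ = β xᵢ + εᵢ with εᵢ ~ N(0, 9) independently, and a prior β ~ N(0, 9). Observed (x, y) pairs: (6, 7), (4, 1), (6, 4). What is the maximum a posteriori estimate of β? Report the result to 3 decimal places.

log p(β | y) = −Σ(yᵢ − βxᵢ)²/(2·9) − β²/(2·9) + const.
Setting the derivative to zero: Σxᵢ(yᵢ − βxᵢ)/9 − β/9 = 0, so β = Σxᵢyᵢ / (Σxᵢ² + σ²/τ²).
Σxᵢyᵢ = 6·7 + 4·1 + 6·4 = 70; Σxᵢ² = 88; σ²/τ² = 1.
β̂_MAP = 70 / (88 + 1) = 70/89 ≈ 0.787.

β̂_MAP = 0.787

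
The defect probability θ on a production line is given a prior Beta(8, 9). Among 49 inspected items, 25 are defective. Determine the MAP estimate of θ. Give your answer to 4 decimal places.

θ̂_MAP = 0.5000

Prior: Beta(8, 9).
Data: 25 successes in 49 trials. The binomial likelihood contributes θ^25(1−θ)^24, so the posterior is Beta(8+25, 9+24) = Beta(33, 33).
For Beta(a, b) with a, b > 1 the mode is (a−1)/(a+b−2) = 32/64 ≈ 0.5000.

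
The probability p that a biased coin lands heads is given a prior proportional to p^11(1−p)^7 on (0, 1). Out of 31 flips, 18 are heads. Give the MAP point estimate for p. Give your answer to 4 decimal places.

The prior density ∝ p^11(1−p)^7 is the kernel of Beta(12, 8).
Data: 18 successes in 31 trials. The binomial likelihood contributes p^18(1−p)^13, so the posterior is Beta(12+18, 8+13) = Beta(30, 21).
For Beta(a, b) with a, b > 1 the mode is (a−1)/(a+b−2) = 29/49 ≈ 0.5918.

p̂_MAP = 0.5918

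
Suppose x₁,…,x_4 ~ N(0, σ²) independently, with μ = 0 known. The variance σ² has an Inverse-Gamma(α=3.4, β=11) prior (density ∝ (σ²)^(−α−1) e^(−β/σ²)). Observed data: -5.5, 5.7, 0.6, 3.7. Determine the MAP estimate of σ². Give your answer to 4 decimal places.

Sum of squared deviations about the known mean: SS = (-5.5−0)² + (5.7−0)² + (0.6−0)² + (3.7−0)² = 76.79.
The Normal likelihood contributes (σ²)^(−n/2) exp(−SS/(2σ²)), so the posterior is Inverse-Gamma(α + n/2, β + SS/2) = Inverse-Gamma(5.4, 49.395).
The mode of Inverse-Gamma(a, b) is b/(a+1) = 49.395/6.4 ≈ 7.7180.

σ̂²_MAP = 7.7180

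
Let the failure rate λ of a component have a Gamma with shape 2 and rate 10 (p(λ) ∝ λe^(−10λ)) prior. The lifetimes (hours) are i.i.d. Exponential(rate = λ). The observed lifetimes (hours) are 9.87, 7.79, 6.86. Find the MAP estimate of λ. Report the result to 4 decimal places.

λ̂_MAP = 0.1159

The Exponential(rate=λ) likelihood is ∝ λ^n e^(−λΣtᵢ). Here n = 3 and Σtᵢ = 9.87 + 7.79 + 6.86 = 24.52.
Posterior ∝ λe^(−10λ) · λ^3e^(−24.52λ) = λ^4e^(−34.52λ), i.e. Gamma(5, 34.52).
Mode = (a−1)/b = 4/34.52 ≈ 0.1159.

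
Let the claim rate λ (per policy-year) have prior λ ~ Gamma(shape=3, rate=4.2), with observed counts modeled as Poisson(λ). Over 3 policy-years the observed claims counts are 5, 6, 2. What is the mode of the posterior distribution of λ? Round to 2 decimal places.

λ̂_MAP = 2.08

Σxᵢ = 5+6+2 = 13, with n = 3.
Posterior ∝ λ^2e^(−4.2λ) · λ^13e^(−3λ) = λ^15e^(−7.2λ), i.e. Gamma(shape=16, rate=7.2).
The mode of a Gamma(a, b) with a ≥ 1 (shape–rate) is (a−1)/b = 15/7.2 ≈ 2.08.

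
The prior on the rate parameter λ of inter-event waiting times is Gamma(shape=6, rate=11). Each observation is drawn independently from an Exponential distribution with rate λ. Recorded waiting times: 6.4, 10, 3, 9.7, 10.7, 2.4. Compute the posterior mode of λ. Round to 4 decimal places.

λ̂_MAP = 0.2068

The Exponential(rate=λ) likelihood is ∝ λ^n e^(−λΣtᵢ). Here n = 6 and Σtᵢ = 6.4 + 10 + 3 + 9.7 + 10.7 + 2.4 = 42.2.
Posterior ∝ λ^5e^(−11λ) · λ^6e^(−42.2λ) = λ^11e^(−53.2λ), i.e. Gamma(12, 53.2).
Mode = (a−1)/b = 11/53.2 ≈ 0.2068.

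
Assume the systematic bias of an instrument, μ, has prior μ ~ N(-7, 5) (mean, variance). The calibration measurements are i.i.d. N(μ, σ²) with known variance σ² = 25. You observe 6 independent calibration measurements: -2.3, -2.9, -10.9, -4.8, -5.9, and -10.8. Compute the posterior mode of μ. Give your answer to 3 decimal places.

μ̂_MAP = -6.600

n = 6; x̄ = ((-2.3) + (-2.9) + (-10.9) + (-4.8) + (-5.9) + (-10.8))/6 = -37.6/6 = -94/15 ≈ -6.2667.
For a Normal prior and Normal likelihood with known variance, the posterior is Normal; its mode equals its mean, the precision-weighted average.
Prior precision 1/σ₀² = 1/5 = 0.2; data precision n/σ² = 6/25 = 0.24.
μ̂ = (0.2·(-7) + 0.24·(-94/15)) / (0.2 + 0.24) = (-2.904)/0.44 = -6.600.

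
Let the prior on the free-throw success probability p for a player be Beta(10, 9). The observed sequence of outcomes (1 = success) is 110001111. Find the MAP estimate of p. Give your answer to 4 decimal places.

Prior: Beta(10, 9).
Data: 6 successes in 9 trials (from the sequence). The binomial likelihood contributes p^6(1−p)^3, so the posterior is Beta(10+6, 9+3) = Beta(16, 12).
For Beta(a, b) with a, b > 1 the mode is (a−1)/(a+b−2) = 15/26 ≈ 0.5769.

p̂_MAP = 0.5769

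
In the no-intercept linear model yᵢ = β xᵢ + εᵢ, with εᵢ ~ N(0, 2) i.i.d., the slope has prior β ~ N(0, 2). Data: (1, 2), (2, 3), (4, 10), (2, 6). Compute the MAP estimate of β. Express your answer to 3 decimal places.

β̂_MAP = 2.308

log p(β | y) = −Σ(yᵢ − βxᵢ)²/(2·2) − β²/(2·2) + const.
Setting the derivative to zero: Σxᵢ(yᵢ − βxᵢ)/2 − β/2 = 0, so β = Σxᵢyᵢ / (Σxᵢ² + σ²/τ²).
Σxᵢyᵢ = 1·2 + 2·3 + 4·10 + 2·6 = 60; Σxᵢ² = 25; σ²/τ² = 1.
β̂_MAP = 60 / (25 + 1) = 60/26 ≈ 2.308.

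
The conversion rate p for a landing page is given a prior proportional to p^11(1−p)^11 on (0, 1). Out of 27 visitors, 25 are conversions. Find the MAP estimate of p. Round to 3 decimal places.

The prior density ∝ p^11(1−p)^11 is the kernel of Beta(12, 12).
Data: 25 successes in 27 trials. The binomial likelihood contributes p^25(1−p)^2, so the posterior is Beta(12+25, 12+2) = Beta(37, 14).
For Beta(a, b) with a, b > 1 the mode is (a−1)/(a+b−2) = 36/49 ≈ 0.735.

p̂_MAP = 0.735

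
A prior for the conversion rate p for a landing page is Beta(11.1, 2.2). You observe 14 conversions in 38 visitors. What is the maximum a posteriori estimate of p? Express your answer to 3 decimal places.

p̂_MAP = 0.489

Prior: Beta(11.1, 2.2).
Data: 14 successes in 38 trials. The binomial likelihood contributes p^14(1−p)^24, so the posterior is Beta(11.1+14, 2.2+24) = Beta(25.1, 26.2).
For Beta(a, b) with a, b > 1 the mode is (a−1)/(a+b−2) = 24.1/49.3 ≈ 0.489.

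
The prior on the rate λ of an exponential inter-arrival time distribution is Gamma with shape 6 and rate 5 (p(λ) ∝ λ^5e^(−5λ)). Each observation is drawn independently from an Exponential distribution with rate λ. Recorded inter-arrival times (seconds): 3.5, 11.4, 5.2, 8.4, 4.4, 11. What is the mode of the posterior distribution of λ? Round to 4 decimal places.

The Exponential(rate=λ) likelihood is ∝ λ^n e^(−λΣtᵢ). Here n = 6 and Σtᵢ = 3.5 + 11.4 + 5.2 + 8.4 + 4.4 + 11 = 43.9.
Posterior ∝ λ^5e^(−5λ) · λ^6e^(−43.9λ) = λ^11e^(−48.9λ), i.e. Gamma(12, 48.9).
Mode = (a−1)/b = 11/48.9 ≈ 0.2249.

λ̂_MAP = 0.2249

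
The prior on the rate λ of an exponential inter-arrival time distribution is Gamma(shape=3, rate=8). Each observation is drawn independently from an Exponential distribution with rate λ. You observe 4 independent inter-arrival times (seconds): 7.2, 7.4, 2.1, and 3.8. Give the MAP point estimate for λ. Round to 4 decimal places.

λ̂_MAP = 0.2105

The Exponential(rate=λ) likelihood is ∝ λ^n e^(−λΣtᵢ). Here n = 4 and Σtᵢ = 7.2 + 7.4 + 2.1 + 3.8 = 20.5.
Posterior ∝ λ^2e^(−8λ) · λ^4e^(−20.5λ) = λ^6e^(−28.5λ), i.e. Gamma(7, 28.5).
Mode = (a−1)/b = 6/28.5 ≈ 0.2105.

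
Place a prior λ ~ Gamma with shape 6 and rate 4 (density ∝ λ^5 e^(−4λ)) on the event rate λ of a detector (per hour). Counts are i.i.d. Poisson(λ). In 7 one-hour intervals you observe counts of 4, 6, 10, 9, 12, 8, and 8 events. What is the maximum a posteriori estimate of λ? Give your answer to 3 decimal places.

Σxᵢ = 4+6+10+9+12+8+8 = 57, with n = 7.
Posterior ∝ λ^5e^(−4λ) · λ^57e^(−7λ) = λ^62e^(−11λ), i.e. Gamma(shape=63, rate=11).
The mode of a Gamma(a, b) with a ≥ 1 (shape–rate) is (a−1)/b = 62/11 ≈ 5.636.

λ̂_MAP = 5.636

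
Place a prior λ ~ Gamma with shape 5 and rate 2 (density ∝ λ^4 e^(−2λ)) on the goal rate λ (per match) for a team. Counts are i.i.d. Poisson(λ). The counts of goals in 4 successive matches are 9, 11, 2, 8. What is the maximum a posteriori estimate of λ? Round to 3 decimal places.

λ̂_MAP = 5.667

Σxᵢ = 9+11+2+8 = 30, with n = 4.
Posterior ∝ λ^4e^(−2λ) · λ^30e^(−4λ) = λ^34e^(−6λ), i.e. Gamma(shape=35, rate=6).
The mode of a Gamma(a, b) with a ≥ 1 (shape–rate) is (a−1)/b = 34/6 ≈ 5.667.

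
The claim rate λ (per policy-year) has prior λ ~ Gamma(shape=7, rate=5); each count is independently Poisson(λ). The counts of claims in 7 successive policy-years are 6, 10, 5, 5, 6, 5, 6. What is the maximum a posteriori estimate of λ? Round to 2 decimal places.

Σxᵢ = 6+10+5+5+6+5+6 = 43, with n = 7.
Posterior ∝ λ^6e^(−5λ) · λ^43e^(−7λ) = λ^49e^(−12λ), i.e. Gamma(shape=50, rate=12).
The mode of a Gamma(a, b) with a ≥ 1 (shape–rate) is (a−1)/b = 49/12 ≈ 4.08.

λ̂_MAP = 4.08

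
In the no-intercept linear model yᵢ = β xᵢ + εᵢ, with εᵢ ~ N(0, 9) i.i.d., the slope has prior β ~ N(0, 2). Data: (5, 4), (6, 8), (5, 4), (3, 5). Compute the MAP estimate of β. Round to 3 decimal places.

β̂_MAP = 1.035

log p(β | y) = −Σ(yᵢ − βxᵢ)²/(2·9) − β²/(2·2) + const.
Setting the derivative to zero: Σxᵢ(yᵢ − βxᵢ)/9 − β/2 = 0, so β = Σxᵢyᵢ / (Σxᵢ² + σ²/τ²).
Σxᵢyᵢ = 5·4 + 6·8 + 5·4 + 3·5 = 103; Σxᵢ² = 95; σ²/τ² = 4.5.
β̂_MAP = 103 / (95 + 4.5) = 103/99.5 ≈ 1.035.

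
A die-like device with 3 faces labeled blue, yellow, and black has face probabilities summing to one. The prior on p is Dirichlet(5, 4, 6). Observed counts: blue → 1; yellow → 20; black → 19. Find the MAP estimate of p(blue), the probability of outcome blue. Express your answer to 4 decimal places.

The posterior is Dirichlet(αᵢ + nᵢ) = Dirichlet(6, 24, 25).
For a Dirichlet(a₁,…,a_K) with all aᵢ > 1, the mode has j-th component (aⱼ − 1)/(Σaᵢ − K).
Here Σaᵢ = 55 and K = 3, so p(blue) = (6 − 1)/(55 − 3) = 5/52 ≈ 0.0962.

MAP estimate of p(blue) = 0.0962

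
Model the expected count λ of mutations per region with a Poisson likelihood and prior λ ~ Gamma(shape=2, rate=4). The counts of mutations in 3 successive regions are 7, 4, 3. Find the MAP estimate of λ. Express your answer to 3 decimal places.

Σxᵢ = 7+4+3 = 14, with n = 3.
Posterior ∝ λe^(−4λ) · λ^14e^(−3λ) = λ^15e^(−7λ), i.e. Gamma(shape=16, rate=7).
The mode of a Gamma(a, b) with a ≥ 1 (shape–rate) is (a−1)/b = 15/7 ≈ 2.143.

λ̂_MAP = 2.143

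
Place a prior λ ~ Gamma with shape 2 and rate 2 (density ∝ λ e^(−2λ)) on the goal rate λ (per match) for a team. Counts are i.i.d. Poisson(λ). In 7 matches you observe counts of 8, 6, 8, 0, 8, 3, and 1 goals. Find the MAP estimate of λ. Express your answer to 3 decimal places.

Σxᵢ = 8+6+8+0+8+3+1 = 34, with n = 7.
Posterior ∝ λe^(−2λ) · λ^34e^(−7λ) = λ^35e^(−9λ), i.e. Gamma(shape=36, rate=9).
The mode of a Gamma(a, b) with a ≥ 1 (shape–rate) is (a−1)/b = 35/9 ≈ 3.889.

λ̂_MAP = 3.889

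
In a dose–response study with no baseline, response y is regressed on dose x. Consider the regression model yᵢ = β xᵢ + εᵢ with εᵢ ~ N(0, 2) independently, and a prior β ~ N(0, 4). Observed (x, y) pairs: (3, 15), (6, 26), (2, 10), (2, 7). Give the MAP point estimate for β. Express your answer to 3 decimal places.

β̂_MAP = 4.393

log p(β | y) = −Σ(yᵢ − βxᵢ)²/(2·2) − β²/(2·4) + const.
Setting the derivative to zero: Σxᵢ(yᵢ − βxᵢ)/2 − β/4 = 0, so β = Σxᵢyᵢ / (Σxᵢ² + σ²/τ²).
Σxᵢyᵢ = 3·15 + 6·26 + 2·10 + 2·7 = 235; Σxᵢ² = 53; σ²/τ² = 0.5.
β̂_MAP = 235 / (53 + 0.5) = 235/53.5 ≈ 4.393.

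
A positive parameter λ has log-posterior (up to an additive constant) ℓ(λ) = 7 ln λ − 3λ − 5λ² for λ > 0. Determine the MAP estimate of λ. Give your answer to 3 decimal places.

ℓ'(λ) = 7/λ − 3 − 10λ. Setting this to zero and multiplying by λ: 10λ² + 3λ − 7 = 0.
λ = (−3 + √(3² + 4·10·7)) / (2·10) = (−3 + √289) / 20 = (−3 + 17)/20 = 7/10.
ℓ''(λ) = −7/λ² − 10 < 0, confirming a maximum.

λ̂_MAP = 0.700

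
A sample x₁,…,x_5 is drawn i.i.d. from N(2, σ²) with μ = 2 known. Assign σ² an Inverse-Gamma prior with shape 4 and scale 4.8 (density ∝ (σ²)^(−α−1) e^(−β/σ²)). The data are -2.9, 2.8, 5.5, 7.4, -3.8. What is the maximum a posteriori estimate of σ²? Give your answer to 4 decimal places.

Sum of squared deviations about the known mean: SS = (-2.9−2)² + (2.8−2)² + (5.5−2)² + (7.4−2)² + (-3.8−2)² = 99.7.
The Normal likelihood contributes (σ²)^(−n/2) exp(−SS/(2σ²)), so the posterior is Inverse-Gamma(α + n/2, β + SS/2) = Inverse-Gamma(6.5, 54.65).
The mode of Inverse-Gamma(a, b) is b/(a+1) = 54.65/7.5 ≈ 7.2867.

σ̂²_MAP = 7.2867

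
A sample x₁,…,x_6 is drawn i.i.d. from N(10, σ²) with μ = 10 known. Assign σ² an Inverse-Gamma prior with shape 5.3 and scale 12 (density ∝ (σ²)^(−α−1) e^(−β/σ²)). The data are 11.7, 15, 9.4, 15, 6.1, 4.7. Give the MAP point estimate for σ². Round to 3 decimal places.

Sum of squared deviations about the known mean: SS = (11.7−10)² + (15−10)² + (9.4−10)² + (15−10)² + (6.1−10)² + (4.7−10)² = 96.55.
The Normal likelihood contributes (σ²)^(−n/2) exp(−SS/(2σ²)), so the posterior is Inverse-Gamma(α + n/2, β + SS/2) = Inverse-Gamma(8.3, 60.275).
The mode of Inverse-Gamma(a, b) is b/(a+1) = 60.275/9.3 ≈ 6.481.

σ̂²_MAP = 6.481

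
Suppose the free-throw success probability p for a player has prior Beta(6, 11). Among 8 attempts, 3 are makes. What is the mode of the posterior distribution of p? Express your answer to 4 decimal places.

Prior: Beta(6, 11).
Data: 3 successes in 8 trials. The binomial likelihood contributes p^3(1−p)^5, so the posterior is Beta(6+3, 11+5) = Beta(9, 16).
For Beta(a, b) with a, b > 1 the mode is (a−1)/(a+b−2) = 8/23 ≈ 0.3478.

p̂_MAP = 0.3478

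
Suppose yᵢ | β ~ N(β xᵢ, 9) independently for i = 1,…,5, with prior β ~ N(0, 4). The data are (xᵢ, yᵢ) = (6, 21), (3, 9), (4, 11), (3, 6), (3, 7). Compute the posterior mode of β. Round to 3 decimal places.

β̂_MAP = 2.905

log p(β | y) = −Σ(yᵢ − βxᵢ)²/(2·9) − β²/(2·4) + const.
Setting the derivative to zero: Σxᵢ(yᵢ − βxᵢ)/9 − β/4 = 0, so β = Σxᵢyᵢ / (Σxᵢ² + σ²/τ²).
Σxᵢyᵢ = 6·21 + 3·9 + 4·11 + 3·6 + 3·7 = 236; Σxᵢ² = 79; σ²/τ² = 2.25.
β̂_MAP = 236 / (79 + 2.25) = 236/81.25 ≈ 2.905.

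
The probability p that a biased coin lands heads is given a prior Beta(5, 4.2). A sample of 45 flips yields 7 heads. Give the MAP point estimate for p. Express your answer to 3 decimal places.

p̂_MAP = 0.211

Prior: Beta(5, 4.2).
Data: 7 successes in 45 trials. The binomial likelihood contributes p^7(1−p)^38, so the posterior is Beta(5+7, 4.2+38) = Beta(12, 42.2).
For Beta(a, b) with a, b > 1 the mode is (a−1)/(a+b−2) = 11/52.2 ≈ 0.211.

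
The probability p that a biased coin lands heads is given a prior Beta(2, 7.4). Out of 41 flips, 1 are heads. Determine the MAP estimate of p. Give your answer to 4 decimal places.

Prior: Beta(2, 7.4).
Data: 1 success in 41 trials. The binomial likelihood contributes p(1−p)^40, so the posterior is Beta(2+1, 7.4+40) = Beta(3, 47.4).
For Beta(a, b) with a, b > 1 the mode is (a−1)/(a+b−2) = 2/48.4 ≈ 0.0413.

p̂_MAP = 0.0413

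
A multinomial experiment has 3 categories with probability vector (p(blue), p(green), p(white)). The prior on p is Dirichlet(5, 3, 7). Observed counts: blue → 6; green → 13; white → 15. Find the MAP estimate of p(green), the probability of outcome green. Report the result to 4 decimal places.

The posterior is Dirichlet(αᵢ + nᵢ) = Dirichlet(11, 16, 22).
For a Dirichlet(a₁,…,a_K) with all aᵢ > 1, the mode has j-th component (aⱼ − 1)/(Σaᵢ − K).
Here Σaᵢ = 49 and K = 3, so p(green) = (16 − 1)/(49 − 3) = 15/46 ≈ 0.3261.

MAP estimate of p(green) = 0.3261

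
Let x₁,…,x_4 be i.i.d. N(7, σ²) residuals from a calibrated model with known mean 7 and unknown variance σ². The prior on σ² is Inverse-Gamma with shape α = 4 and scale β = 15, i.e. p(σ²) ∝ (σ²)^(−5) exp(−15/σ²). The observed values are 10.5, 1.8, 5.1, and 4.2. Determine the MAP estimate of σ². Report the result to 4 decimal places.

σ̂²_MAP = 5.7671

Sum of squared deviations about the known mean: SS = (10.5−7)² + (1.8−7)² + (5.1−7)² + (4.2−7)² = 50.74.
The Normal likelihood contributes (σ²)^(−n/2) exp(−SS/(2σ²)), so the posterior is Inverse-Gamma(α + n/2, β + SS/2) = Inverse-Gamma(6, 40.37).
The mode of Inverse-Gamma(a, b) is b/(a+1) = 40.37/7 ≈ 5.7671.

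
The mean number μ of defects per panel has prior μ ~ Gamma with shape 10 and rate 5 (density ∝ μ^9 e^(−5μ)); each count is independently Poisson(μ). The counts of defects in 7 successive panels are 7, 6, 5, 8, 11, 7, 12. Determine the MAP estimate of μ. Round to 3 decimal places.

Σxᵢ = 7+6+5+8+11+7+12 = 56, with n = 7.
Posterior ∝ μ^9e^(−5μ) · μ^56e^(−7μ) = μ^65e^(−12μ), i.e. Gamma(shape=66, rate=12).
The mode of a Gamma(a, b) with a ≥ 1 (shape–rate) is (a−1)/b = 65/12 ≈ 5.417.

μ̂_MAP = 5.417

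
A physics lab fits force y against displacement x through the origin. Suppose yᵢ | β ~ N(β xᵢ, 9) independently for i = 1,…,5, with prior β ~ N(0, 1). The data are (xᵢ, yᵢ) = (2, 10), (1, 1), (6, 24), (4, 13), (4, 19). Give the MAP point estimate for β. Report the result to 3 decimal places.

log p(β | y) = −Σ(yᵢ − βxᵢ)²/(2·9) − β²/(2·1) + const.
Setting the derivative to zero: Σxᵢ(yᵢ − βxᵢ)/9 − β/1 = 0, so β = Σxᵢyᵢ / (Σxᵢ² + σ²/τ²).
Σxᵢyᵢ = 2·10 + 1·1 + 6·24 + 4·13 + 4·19 = 293; Σxᵢ² = 73; σ²/τ² = 9.
β̂_MAP = 293 / (73 + 9) = 293/82 ≈ 3.573.

β̂_MAP = 3.573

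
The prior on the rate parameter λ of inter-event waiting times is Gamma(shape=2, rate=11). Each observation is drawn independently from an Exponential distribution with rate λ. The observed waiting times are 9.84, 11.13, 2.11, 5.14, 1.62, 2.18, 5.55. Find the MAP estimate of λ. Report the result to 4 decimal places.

λ̂_MAP = 0.1647

The Exponential(rate=λ) likelihood is ∝ λ^n e^(−λΣtᵢ). Here n = 7 and Σtᵢ = 9.84 + 11.13 + 2.11 + 5.14 + 1.62 + 2.18 + 5.55 = 37.57.
Posterior ∝ λe^(−11λ) · λ^7e^(−37.57λ) = λ^8e^(−48.57λ), i.e. Gamma(9, 48.57).
Mode = (a−1)/b = 8/48.57 ≈ 0.1647.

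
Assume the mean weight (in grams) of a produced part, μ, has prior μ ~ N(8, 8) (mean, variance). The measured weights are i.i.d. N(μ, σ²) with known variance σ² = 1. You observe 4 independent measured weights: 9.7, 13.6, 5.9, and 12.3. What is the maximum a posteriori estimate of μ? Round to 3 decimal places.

n = 4; x̄ = (9.7 + 13.6 + 5.9 + 12.3)/4 = 41.5/4 = 10.375.
For a Normal prior and Normal likelihood with known variance, the posterior is Normal; its mode equals its mean, the precision-weighted average.
Prior precision 1/σ₀² = 1/8 = 0.125; data precision n/σ² = 4/1 = 4.
μ̂ = (0.125·8 + 4·10.375) / (0.125 + 4) = 42.5/4.125 = 340/33 ≈ 10.303.

μ̂_MAP = 10.303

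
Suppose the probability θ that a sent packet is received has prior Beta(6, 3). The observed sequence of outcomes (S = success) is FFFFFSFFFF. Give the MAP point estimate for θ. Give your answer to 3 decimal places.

Prior: Beta(6, 3).
Data: 1 success in 10 trials (from the sequence). The binomial likelihood contributes θ(1−θ)^9, so the posterior is Beta(6+1, 3+9) = Beta(7, 12).
For Beta(a, b) with a, b > 1 the mode is (a−1)/(a+b−2) = 6/17 ≈ 0.353.

θ̂_MAP = 0.353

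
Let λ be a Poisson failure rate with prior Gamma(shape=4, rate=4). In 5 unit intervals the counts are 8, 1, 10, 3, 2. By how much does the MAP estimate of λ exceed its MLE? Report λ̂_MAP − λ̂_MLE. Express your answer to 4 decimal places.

MAP − MLE = -1.8000

Σxᵢ = 24. Posterior is Gamma(28, 9); MAP = (28−1)/9 = 27/9 ≈ 3.00000.
MLE = x̄ = 24/5 ≈ 4.80000.
Difference = 27/9 − 24/5 = -9/5 ≈ -1.8000.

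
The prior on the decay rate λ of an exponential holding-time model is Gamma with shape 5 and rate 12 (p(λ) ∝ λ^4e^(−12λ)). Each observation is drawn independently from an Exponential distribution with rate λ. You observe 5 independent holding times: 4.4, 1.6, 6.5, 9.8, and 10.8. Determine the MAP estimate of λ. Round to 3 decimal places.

λ̂_MAP = 0.200

The Exponential(rate=λ) likelihood is ∝ λ^n e^(−λΣtᵢ). Here n = 5 and Σtᵢ = 4.4 + 1.6 + 6.5 + 9.8 + 10.8 = 33.1.
Posterior ∝ λ^4e^(−12λ) · λ^5e^(−33.1λ) = λ^9e^(−45.1λ), i.e. Gamma(10, 45.1).
Mode = (a−1)/b = 9/45.1 ≈ 0.200.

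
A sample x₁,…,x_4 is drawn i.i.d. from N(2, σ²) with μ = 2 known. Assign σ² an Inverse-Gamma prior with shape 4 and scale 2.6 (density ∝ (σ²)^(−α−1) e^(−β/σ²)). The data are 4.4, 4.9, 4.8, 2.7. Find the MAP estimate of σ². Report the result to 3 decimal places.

σ̂²_MAP = 1.979

Sum of squared deviations about the known mean: SS = (4.4−2)² + (4.9−2)² + (4.8−2)² + (2.7−2)² = 22.5.
The Normal likelihood contributes (σ²)^(−n/2) exp(−SS/(2σ²)), so the posterior is Inverse-Gamma(α + n/2, β + SS/2) = Inverse-Gamma(6, 13.85).
The mode of Inverse-Gamma(a, b) is b/(a+1) = 13.85/7 ≈ 1.979.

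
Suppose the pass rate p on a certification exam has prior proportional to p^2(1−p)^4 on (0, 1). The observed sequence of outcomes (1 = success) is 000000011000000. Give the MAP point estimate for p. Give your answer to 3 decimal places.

The prior density ∝ p^2(1−p)^4 is the kernel of Beta(3, 5).
Data: 2 successes in 15 trials (from the sequence). The binomial likelihood contributes p^2(1−p)^13, so the posterior is Beta(3+2, 5+13) = Beta(5, 18).
For Beta(a, b) with a, b > 1 the mode is (a−1)/(a+b−2) = 4/21 ≈ 0.190.

p̂_MAP = 0.190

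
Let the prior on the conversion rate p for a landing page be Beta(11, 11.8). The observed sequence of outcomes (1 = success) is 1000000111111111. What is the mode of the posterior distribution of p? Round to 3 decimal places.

Prior: Beta(11, 11.8).
Data: 10 successes in 16 trials (from the sequence). The binomial likelihood contributes p^10(1−p)^6, so the posterior is Beta(11+10, 11.8+6) = Beta(21, 17.8).
For Beta(a, b) with a, b > 1 the mode is (a−1)/(a+b−2) = 20/36.8 ≈ 0.543.

p̂_MAP = 0.543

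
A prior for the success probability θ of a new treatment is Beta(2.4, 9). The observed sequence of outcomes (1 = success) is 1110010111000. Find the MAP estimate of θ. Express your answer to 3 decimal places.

θ̂_MAP = 0.375

Prior: Beta(2.4, 9).
Data: 7 successes in 13 trials (from the sequence). The binomial likelihood contributes θ^7(1−θ)^6, so the posterior is Beta(2.4+7, 9+6) = Beta(9.4, 15).
For Beta(a, b) with a, b > 1 the mode is (a−1)/(a+b−2) = 8.4/22.4 ≈ 0.375.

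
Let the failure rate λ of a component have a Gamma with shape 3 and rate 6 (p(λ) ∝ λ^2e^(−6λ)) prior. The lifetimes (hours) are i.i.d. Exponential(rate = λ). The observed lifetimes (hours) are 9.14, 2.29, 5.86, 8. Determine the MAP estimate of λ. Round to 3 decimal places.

The Exponential(rate=λ) likelihood is ∝ λ^n e^(−λΣtᵢ). Here n = 4 and Σtᵢ = 9.14 + 2.29 + 5.86 + 8 = 25.29.
Posterior ∝ λ^2e^(−6λ) · λ^4e^(−25.29λ) = λ^6e^(−31.29λ), i.e. Gamma(7, 31.29).
Mode = (a−1)/b = 6/31.29 ≈ 0.192.

λ̂_MAP = 0.192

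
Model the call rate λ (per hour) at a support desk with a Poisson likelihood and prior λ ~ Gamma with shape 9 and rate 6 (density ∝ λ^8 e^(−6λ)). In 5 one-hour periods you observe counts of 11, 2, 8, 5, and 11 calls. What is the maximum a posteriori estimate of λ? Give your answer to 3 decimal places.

λ̂_MAP = 4.091

Σxᵢ = 11+2+8+5+11 = 37, with n = 5.
Posterior ∝ λ^8e^(−6λ) · λ^37e^(−5λ) = λ^45e^(−11λ), i.e. Gamma(shape=46, rate=11).
The mode of a Gamma(a, b) with a ≥ 1 (shape–rate) is (a−1)/b = 45/11 ≈ 4.091.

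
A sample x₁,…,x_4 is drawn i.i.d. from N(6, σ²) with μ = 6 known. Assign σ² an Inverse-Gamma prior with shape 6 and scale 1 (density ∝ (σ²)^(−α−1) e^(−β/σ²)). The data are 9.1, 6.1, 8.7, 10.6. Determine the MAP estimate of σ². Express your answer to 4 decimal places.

Sum of squared deviations about the known mean: SS = (9.1−6)² + (6.1−6)² + (8.7−6)² + (10.6−6)² = 38.07.
The Normal likelihood contributes (σ²)^(−n/2) exp(−SS/(2σ²)), so the posterior is Inverse-Gamma(α + n/2, β + SS/2) = Inverse-Gamma(8, 20.035).
The mode of Inverse-Gamma(a, b) is b/(a+1) = 20.035/9 ≈ 2.2261.

σ̂²_MAP = 2.2261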